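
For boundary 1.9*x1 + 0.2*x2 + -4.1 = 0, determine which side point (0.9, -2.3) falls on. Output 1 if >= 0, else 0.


Compute 1.9 * 0.9 + 0.2 * -2.3 + -4.1
= 1.71 + -0.46 + -4.1
= -2.85
Since -2.85 < 0, the point is on the negative side.

0


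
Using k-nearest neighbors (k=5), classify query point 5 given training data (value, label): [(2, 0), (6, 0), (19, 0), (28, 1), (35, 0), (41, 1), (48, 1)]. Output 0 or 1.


Distances from query 5:
Point 6 (class 0): distance = 1
Point 2 (class 0): distance = 3
Point 19 (class 0): distance = 14
Point 28 (class 1): distance = 23
Point 35 (class 0): distance = 30
K=5 nearest neighbors: classes = [0, 0, 0, 1, 0]
Votes for class 1: 1 / 5
Majority vote => class 0

0


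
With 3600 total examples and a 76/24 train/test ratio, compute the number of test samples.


Train samples = 3600 * 76% = 2736
Test samples = 3600 - 2736
= 864

864


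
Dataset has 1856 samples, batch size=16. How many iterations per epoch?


Iterations per epoch = dataset_size / batch_size
= 1856 / 16
= 116

116


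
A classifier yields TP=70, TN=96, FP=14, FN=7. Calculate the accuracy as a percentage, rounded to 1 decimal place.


Accuracy = (TP + TN) / (TP + TN + FP + FN) * 100
= (70 + 96) / (70 + 96 + 14 + 7)
= 166 / 187
= 0.8877
= 88.8%

88.8


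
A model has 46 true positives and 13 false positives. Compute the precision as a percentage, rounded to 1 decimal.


Precision = TP / (TP + FP) * 100
= 46 / (46 + 13)
= 46 / 59
= 0.7797
= 78.0%

78.0


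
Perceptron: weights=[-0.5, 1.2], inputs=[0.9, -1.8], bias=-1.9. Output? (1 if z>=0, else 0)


z = w . x + b
= -0.5*0.9 + 1.2*-1.8 + -1.9
= -0.45 + -2.16 + -1.9
= -2.61 + -1.9
= -4.51
Since z = -4.51 < 0, output = 0

0


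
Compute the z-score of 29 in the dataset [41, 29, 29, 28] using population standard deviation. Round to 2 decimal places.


Mean = (41 + 29 + 29 + 28) / 4 = 31.75
Variance = sum((x_i - mean)^2) / n = 28.6875
Std = sqrt(28.6875) = 5.3561
Z = (x - mean) / std
= (29 - 31.75) / 5.3561
= -2.75 / 5.3561
= -0.51

-0.51


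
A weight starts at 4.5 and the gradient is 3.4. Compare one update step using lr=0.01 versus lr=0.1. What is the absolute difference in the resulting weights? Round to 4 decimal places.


With lr=0.01: w_new = 4.5 - 0.01 * 3.4 = 4.466
With lr=0.1: w_new = 4.5 - 0.1 * 3.4 = 4.16
Absolute difference = |4.466 - 4.16|
= 0.3060

0.3060


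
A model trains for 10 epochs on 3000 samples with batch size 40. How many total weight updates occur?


Iterations per epoch = 3000 / 40 = 75
Total updates = iterations_per_epoch * epochs
= 75 * 10
= 750

750


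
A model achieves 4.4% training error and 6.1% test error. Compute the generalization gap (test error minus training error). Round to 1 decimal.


Generalization gap = test_error - train_error
= 6.1 - 4.4
= 1.7%
A small gap suggests good generalization.

1.7


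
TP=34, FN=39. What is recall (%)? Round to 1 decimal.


Recall = TP / (TP + FN) * 100
= 34 / (34 + 39)
= 34 / 73
= 0.4658
= 46.6%

46.6


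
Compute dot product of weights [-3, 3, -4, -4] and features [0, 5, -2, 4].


Element-wise products:
-3 * 0 = 0
3 * 5 = 15
-4 * -2 = 8
-4 * 4 = -16
Sum = 0 + 15 + 8 + -16
= 7

7


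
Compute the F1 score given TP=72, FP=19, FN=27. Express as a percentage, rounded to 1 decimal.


Precision = TP / (TP + FP) = 72 / 91 = 0.7912
Recall = TP / (TP + FN) = 72 / 99 = 0.7273
F1 = 2 * P * R / (P + R)
= 2 * 0.7912 * 0.7273 / (0.7912 + 0.7273)
= 1.1508 / 1.5185
= 0.7579
As percentage: 75.8%

75.8


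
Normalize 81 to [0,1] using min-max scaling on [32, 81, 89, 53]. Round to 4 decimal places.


Min = 32, Max = 89
Range = 89 - 32 = 57
Scaled = (x - min) / (max - min)
= (81 - 32) / 57
= 49 / 57
= 0.8596

0.8596


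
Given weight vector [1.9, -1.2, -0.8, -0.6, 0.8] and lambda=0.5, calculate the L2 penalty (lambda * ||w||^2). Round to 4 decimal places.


Squaring each weight:
1.9^2 = 3.61
(-1.2)^2 = 1.44
(-0.8)^2 = 0.64
(-0.6)^2 = 0.36
0.8^2 = 0.64
Sum of squares = 6.69
Penalty = 0.5 * 6.69 = 3.3450

3.3450


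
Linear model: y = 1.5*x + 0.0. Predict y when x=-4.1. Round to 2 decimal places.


y = 1.5 * -4.1 + (0.0)
= -6.15 + (0.0)
= -6.15

-6.15


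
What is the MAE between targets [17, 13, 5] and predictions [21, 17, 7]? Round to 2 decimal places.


Absolute errors: [4, 4, 2]
Sum of absolute errors = 10
MAE = 10 / 3 = 3.33

3.33


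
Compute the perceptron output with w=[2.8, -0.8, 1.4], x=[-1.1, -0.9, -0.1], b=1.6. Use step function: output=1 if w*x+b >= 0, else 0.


z = w . x + b
= 2.8*-1.1 + -0.8*-0.9 + 1.4*-0.1 + 1.6
= -3.08 + 0.72 + -0.14 + 1.6
= -2.5 + 1.6
= -0.9
Since z = -0.9 < 0, output = 0

0


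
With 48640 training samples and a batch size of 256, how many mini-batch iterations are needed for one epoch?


Iterations per epoch = dataset_size / batch_size
= 48640 / 256
= 190

190


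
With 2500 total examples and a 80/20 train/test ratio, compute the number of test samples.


Train samples = 2500 * 80% = 2000
Test samples = 2500 - 2000
= 500

500


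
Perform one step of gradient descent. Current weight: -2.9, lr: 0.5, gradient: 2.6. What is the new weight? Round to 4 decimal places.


w_new = w_old - lr * gradient
= -2.9 - 0.5 * 2.6
= -2.9 - (1.3)
= -4.2000

-4.2000


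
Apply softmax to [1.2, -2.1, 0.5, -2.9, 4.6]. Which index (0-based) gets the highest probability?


Softmax is a monotonic transformation, so it preserves the argmax.
We need to find the index of the maximum logit.
Index 0: 1.2
Index 1: -2.1
Index 2: 0.5
Index 3: -2.9
Index 4: 4.6
Maximum logit = 4.6 at index 4

4


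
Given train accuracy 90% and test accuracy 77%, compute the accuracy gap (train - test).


Gap = train_accuracy - test_accuracy
= 90 - 77
= 13%
This gap suggests the model is overfitting.

13


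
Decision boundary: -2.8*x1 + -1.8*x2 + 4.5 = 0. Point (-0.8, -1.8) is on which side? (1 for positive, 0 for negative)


Compute -2.8 * -0.8 + -1.8 * -1.8 + 4.5
= 2.24 + 3.24 + 4.5
= 9.98
Since 9.98 >= 0, the point is on the positive side.

1


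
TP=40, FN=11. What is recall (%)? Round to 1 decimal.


Recall = TP / (TP + FN) * 100
= 40 / (40 + 11)
= 40 / 51
= 0.7843
= 78.4%

78.4


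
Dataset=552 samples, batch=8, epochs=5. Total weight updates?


Iterations per epoch = 552 / 8 = 69
Total updates = iterations_per_epoch * epochs
= 69 * 5
= 345

345


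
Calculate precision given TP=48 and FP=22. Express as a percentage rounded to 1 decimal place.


Precision = TP / (TP + FP) * 100
= 48 / (48 + 22)
= 48 / 70
= 0.6857
= 68.6%

68.6


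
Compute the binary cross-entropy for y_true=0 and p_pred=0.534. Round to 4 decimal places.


For y=0: Loss = -log(1-p)
= -log(1 - 0.534)
= -log(0.466)
= -(-0.7636)
= 0.7636

0.7636


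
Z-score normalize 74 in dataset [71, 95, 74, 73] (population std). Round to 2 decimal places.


Mean = (71 + 95 + 74 + 73) / 4 = 78.25
Variance = sum((x_i - mean)^2) / n = 94.6875
Std = sqrt(94.6875) = 9.7308
Z = (x - mean) / std
= (74 - 78.25) / 9.7308
= -4.25 / 9.7308
= -0.44

-0.44


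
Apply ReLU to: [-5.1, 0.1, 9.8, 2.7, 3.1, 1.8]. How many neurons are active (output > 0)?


ReLU(x) = max(0, x) for each element:
ReLU(-5.1) = 0
ReLU(0.1) = 0.1
ReLU(9.8) = 9.8
ReLU(2.7) = 2.7
ReLU(3.1) = 3.1
ReLU(1.8) = 1.8
Active neurons (>0): 5

5


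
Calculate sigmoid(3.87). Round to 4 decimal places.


sigmoid(z) = 1 / (1 + exp(-z))
exp(-(3.87)) = exp(-3.87) = 0.0209
1 + 0.0209 = 1.0209
1 / 1.0209 = 0.9796

0.9796


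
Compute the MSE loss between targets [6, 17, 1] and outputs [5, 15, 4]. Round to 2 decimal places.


Differences: [1, 2, -3]
Squared errors: [1, 4, 9]
Sum of squared errors = 14
MSE = 14 / 3 = 4.67

4.67


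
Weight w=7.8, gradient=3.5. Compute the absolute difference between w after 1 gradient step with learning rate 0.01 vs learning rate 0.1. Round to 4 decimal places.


With lr=0.01: w_new = 7.8 - 0.01 * 3.5 = 7.765
With lr=0.1: w_new = 7.8 - 0.1 * 3.5 = 7.45
Absolute difference = |7.765 - 7.45|
= 0.3150

0.3150


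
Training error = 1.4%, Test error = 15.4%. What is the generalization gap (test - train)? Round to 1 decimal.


Generalization gap = test_error - train_error
= 15.4 - 1.4
= 14.0%
A large gap suggests overfitting.

14.0


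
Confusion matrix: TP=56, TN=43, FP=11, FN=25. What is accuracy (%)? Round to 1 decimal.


Accuracy = (TP + TN) / (TP + TN + FP + FN) * 100
= (56 + 43) / (56 + 43 + 11 + 25)
= 99 / 135
= 0.7333
= 73.3%

73.3


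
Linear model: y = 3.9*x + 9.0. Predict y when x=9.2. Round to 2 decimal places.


y = 3.9 * 9.2 + (9.0)
= 35.88 + (9.0)
= 44.88

44.88


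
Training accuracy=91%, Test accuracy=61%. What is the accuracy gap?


Gap = train_accuracy - test_accuracy
= 91 - 61
= 30%
This large gap strongly indicates overfitting.

30


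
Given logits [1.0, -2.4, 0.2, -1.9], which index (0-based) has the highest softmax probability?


Softmax is a monotonic transformation, so it preserves the argmax.
We need to find the index of the maximum logit.
Index 0: 1.0
Index 1: -2.4
Index 2: 0.2
Index 3: -1.9
Maximum logit = 1.0 at index 0

0


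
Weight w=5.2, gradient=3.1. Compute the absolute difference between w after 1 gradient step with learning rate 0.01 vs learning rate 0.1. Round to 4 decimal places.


With lr=0.01: w_new = 5.2 - 0.01 * 3.1 = 5.169
With lr=0.1: w_new = 5.2 - 0.1 * 3.1 = 4.89
Absolute difference = |5.169 - 4.89|
= 0.2790

0.2790


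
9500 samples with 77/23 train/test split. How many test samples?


Train samples = 9500 * 77% = 7315
Test samples = 9500 - 7315
= 2185

2185


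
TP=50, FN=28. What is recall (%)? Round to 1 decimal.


Recall = TP / (TP + FN) * 100
= 50 / (50 + 28)
= 50 / 78
= 0.641
= 64.1%

64.1


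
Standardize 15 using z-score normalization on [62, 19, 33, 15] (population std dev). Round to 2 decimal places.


Mean = (62 + 19 + 33 + 15) / 4 = 32.25
Variance = sum((x_i - mean)^2) / n = 339.6875
Std = sqrt(339.6875) = 18.4306
Z = (x - mean) / std
= (15 - 32.25) / 18.4306
= -17.25 / 18.4306
= -0.94

-0.94


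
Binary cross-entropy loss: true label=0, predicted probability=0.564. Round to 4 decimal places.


For y=0: Loss = -log(1-p)
= -log(1 - 0.564)
= -log(0.436)
= -(-0.8301)
= 0.8301

0.8301


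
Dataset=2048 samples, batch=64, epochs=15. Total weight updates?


Iterations per epoch = 2048 / 64 = 32
Total updates = iterations_per_epoch * epochs
= 32 * 15
= 480

480


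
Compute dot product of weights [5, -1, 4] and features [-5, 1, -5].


Element-wise products:
5 * -5 = -25
-1 * 1 = -1
4 * -5 = -20
Sum = -25 + -1 + -20
= -46

-46


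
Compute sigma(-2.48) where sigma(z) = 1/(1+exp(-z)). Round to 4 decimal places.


sigmoid(z) = 1 / (1 + exp(-z))
exp(-(-2.48)) = exp(2.48) = 11.9413
1 + 11.9413 = 12.9413
1 / 12.9413 = 0.0773

0.0773


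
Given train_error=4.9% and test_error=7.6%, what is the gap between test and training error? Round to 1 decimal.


Generalization gap = test_error - train_error
= 7.6 - 4.9
= 2.7%
A moderate gap.

2.7


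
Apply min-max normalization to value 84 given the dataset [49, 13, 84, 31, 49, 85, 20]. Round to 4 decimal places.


Min = 13, Max = 85
Range = 85 - 13 = 72
Scaled = (x - min) / (max - min)
= (84 - 13) / 72
= 71 / 72
= 0.9861

0.9861


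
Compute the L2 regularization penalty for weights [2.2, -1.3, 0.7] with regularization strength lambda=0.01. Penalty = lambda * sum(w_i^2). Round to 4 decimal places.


Squaring each weight:
2.2^2 = 4.84
(-1.3)^2 = 1.69
0.7^2 = 0.49
Sum of squares = 7.02
Penalty = 0.01 * 7.02 = 0.0702

0.0702


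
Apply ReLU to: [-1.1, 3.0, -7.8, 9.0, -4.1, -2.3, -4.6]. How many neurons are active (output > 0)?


ReLU(x) = max(0, x) for each element:
ReLU(-1.1) = 0
ReLU(3.0) = 3.0
ReLU(-7.8) = 0
ReLU(9.0) = 9.0
ReLU(-4.1) = 0
ReLU(-2.3) = 0
ReLU(-4.6) = 0
Active neurons (>0): 2

2


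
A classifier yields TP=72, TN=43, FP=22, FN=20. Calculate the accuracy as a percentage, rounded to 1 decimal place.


Accuracy = (TP + TN) / (TP + TN + FP + FN) * 100
= (72 + 43) / (72 + 43 + 22 + 20)
= 115 / 157
= 0.7325
= 73.2%

73.2


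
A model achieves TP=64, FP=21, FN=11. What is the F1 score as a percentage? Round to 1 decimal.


Precision = TP / (TP + FP) = 64 / 85 = 0.7529
Recall = TP / (TP + FN) = 64 / 75 = 0.8533
F1 = 2 * P * R / (P + R)
= 2 * 0.7529 * 0.8533 / (0.7529 + 0.8533)
= 1.285 / 1.6063
= 0.8
As percentage: 80.0%

80.0


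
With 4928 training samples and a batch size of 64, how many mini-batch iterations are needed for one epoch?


Iterations per epoch = dataset_size / batch_size
= 4928 / 64
= 77

77


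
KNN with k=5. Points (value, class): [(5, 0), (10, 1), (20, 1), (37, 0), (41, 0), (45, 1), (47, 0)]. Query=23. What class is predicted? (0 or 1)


Distances from query 23:
Point 20 (class 1): distance = 3
Point 10 (class 1): distance = 13
Point 37 (class 0): distance = 14
Point 5 (class 0): distance = 18
Point 41 (class 0): distance = 18
K=5 nearest neighbors: classes = [1, 1, 0, 0, 0]
Votes for class 1: 2 / 5
Majority vote => class 0

0


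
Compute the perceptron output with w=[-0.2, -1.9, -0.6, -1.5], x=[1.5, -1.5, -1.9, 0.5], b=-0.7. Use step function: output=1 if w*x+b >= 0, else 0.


z = w . x + b
= -0.2*1.5 + -1.9*-1.5 + -0.6*-1.9 + -1.5*0.5 + -0.7
= -0.3 + 2.85 + 1.14 + -0.75 + -0.7
= 2.94 + -0.7
= 2.24
Since z = 2.24 >= 0, output = 1

1


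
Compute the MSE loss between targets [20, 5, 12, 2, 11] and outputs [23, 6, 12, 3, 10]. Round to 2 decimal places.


Differences: [-3, -1, 0, -1, 1]
Squared errors: [9, 1, 0, 1, 1]
Sum of squared errors = 12
MSE = 12 / 5 = 2.40

2.40


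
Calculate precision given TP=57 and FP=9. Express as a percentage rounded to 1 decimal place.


Precision = TP / (TP + FP) * 100
= 57 / (57 + 9)
= 57 / 66
= 0.8636
= 86.4%

86.4


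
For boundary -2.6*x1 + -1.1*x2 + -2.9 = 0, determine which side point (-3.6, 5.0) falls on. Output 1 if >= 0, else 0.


Compute -2.6 * -3.6 + -1.1 * 5.0 + -2.9
= 9.36 + -5.5 + -2.9
= 0.96
Since 0.96 >= 0, the point is on the positive side.

1


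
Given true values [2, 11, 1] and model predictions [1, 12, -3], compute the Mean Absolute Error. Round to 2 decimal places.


Absolute errors: [1, 1, 4]
Sum of absolute errors = 6
MAE = 6 / 3 = 2.00

2.00


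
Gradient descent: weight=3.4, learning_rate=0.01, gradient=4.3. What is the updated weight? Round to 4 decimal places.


w_new = w_old - lr * gradient
= 3.4 - 0.01 * 4.3
= 3.4 - (0.043)
= 3.3570

3.3570


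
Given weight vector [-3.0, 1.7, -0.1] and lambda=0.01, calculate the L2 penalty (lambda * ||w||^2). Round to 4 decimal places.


Squaring each weight:
(-3.0)^2 = 9.0
1.7^2 = 2.89
(-0.1)^2 = 0.01
Sum of squares = 11.9
Penalty = 0.01 * 11.9 = 0.1190

0.1190


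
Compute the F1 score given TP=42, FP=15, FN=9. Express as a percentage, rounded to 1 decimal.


Precision = TP / (TP + FP) = 42 / 57 = 0.7368
Recall = TP / (TP + FN) = 42 / 51 = 0.8235
F1 = 2 * P * R / (P + R)
= 2 * 0.7368 * 0.8235 / (0.7368 + 0.8235)
= 1.2136 / 1.5604
= 0.7778
As percentage: 77.8%

77.8


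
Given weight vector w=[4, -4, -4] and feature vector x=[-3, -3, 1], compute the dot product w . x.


Element-wise products:
4 * -3 = -12
-4 * -3 = 12
-4 * 1 = -4
Sum = -12 + 12 + -4
= -4

-4


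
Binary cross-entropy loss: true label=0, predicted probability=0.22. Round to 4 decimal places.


For y=0: Loss = -log(1-p)
= -log(1 - 0.22)
= -log(0.78)
= -(-0.2485)
= 0.2485

0.2485


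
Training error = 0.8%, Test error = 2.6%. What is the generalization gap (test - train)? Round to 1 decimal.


Generalization gap = test_error - train_error
= 2.6 - 0.8
= 1.8%
A small gap suggests good generalization.

1.8


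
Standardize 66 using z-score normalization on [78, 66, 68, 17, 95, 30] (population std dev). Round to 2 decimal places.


Mean = (78 + 66 + 68 + 17 + 95 + 30) / 6 = 59.0
Variance = sum((x_i - mean)^2) / n = 732.0
Std = sqrt(732.0) = 27.0555
Z = (x - mean) / std
= (66 - 59.0) / 27.0555
= 7.0 / 27.0555
= 0.26

0.26


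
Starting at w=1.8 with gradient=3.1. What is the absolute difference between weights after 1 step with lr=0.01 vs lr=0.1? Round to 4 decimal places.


With lr=0.01: w_new = 1.8 - 0.01 * 3.1 = 1.769
With lr=0.1: w_new = 1.8 - 0.1 * 3.1 = 1.49
Absolute difference = |1.769 - 1.49|
= 0.2790

0.2790


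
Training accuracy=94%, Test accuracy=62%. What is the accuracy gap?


Gap = train_accuracy - test_accuracy
= 94 - 62
= 32%
This large gap strongly indicates overfitting.

32


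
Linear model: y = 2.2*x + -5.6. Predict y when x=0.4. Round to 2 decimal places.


y = 2.2 * 0.4 + (-5.6)
= 0.88 + (-5.6)
= -4.72

-4.72


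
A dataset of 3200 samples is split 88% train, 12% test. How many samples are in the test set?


Train samples = 3200 * 88% = 2816
Test samples = 3200 - 2816
= 384

384


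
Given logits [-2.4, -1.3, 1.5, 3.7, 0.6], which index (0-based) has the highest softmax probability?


Softmax is a monotonic transformation, so it preserves the argmax.
We need to find the index of the maximum logit.
Index 0: -2.4
Index 1: -1.3
Index 2: 1.5
Index 3: 3.7
Index 4: 0.6
Maximum logit = 3.7 at index 3

3


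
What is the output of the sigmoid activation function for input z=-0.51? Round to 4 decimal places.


sigmoid(z) = 1 / (1 + exp(-z))
exp(-(-0.51)) = exp(0.51) = 1.6653
1 + 1.6653 = 2.6653
1 / 2.6653 = 0.3752

0.3752


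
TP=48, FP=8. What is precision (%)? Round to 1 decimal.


Precision = TP / (TP + FP) * 100
= 48 / (48 + 8)
= 48 / 56
= 0.8571
= 85.7%

85.7


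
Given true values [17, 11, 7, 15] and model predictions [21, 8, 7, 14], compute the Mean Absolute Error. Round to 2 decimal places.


Absolute errors: [4, 3, 0, 1]
Sum of absolute errors = 8
MAE = 8 / 4 = 2.00

2.00


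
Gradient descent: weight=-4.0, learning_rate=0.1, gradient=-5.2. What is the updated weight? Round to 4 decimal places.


w_new = w_old - lr * gradient
= -4.0 - 0.1 * -5.2
= -4.0 - (-0.52)
= -3.4800

-3.4800


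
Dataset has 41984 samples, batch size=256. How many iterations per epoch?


Iterations per epoch = dataset_size / batch_size
= 41984 / 256
= 164

164


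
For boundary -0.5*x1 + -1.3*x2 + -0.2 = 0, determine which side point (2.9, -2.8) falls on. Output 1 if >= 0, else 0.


Compute -0.5 * 2.9 + -1.3 * -2.8 + -0.2
= -1.45 + 3.64 + -0.2
= 1.99
Since 1.99 >= 0, the point is on the positive side.

1


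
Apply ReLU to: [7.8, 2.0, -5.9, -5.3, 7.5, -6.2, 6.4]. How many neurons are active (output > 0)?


ReLU(x) = max(0, x) for each element:
ReLU(7.8) = 7.8
ReLU(2.0) = 2.0
ReLU(-5.9) = 0
ReLU(-5.3) = 0
ReLU(7.5) = 7.5
ReLU(-6.2) = 0
ReLU(6.4) = 6.4
Active neurons (>0): 4

4


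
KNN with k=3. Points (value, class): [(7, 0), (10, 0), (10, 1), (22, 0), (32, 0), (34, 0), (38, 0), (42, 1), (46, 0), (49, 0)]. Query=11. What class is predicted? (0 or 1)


Distances from query 11:
Point 10 (class 0): distance = 1
Point 10 (class 1): distance = 1
Point 7 (class 0): distance = 4
K=3 nearest neighbors: classes = [0, 1, 0]
Votes for class 1: 1 / 3
Majority vote => class 0

0


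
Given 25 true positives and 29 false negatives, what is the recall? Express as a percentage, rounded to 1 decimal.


Recall = TP / (TP + FN) * 100
= 25 / (25 + 29)
= 25 / 54
= 0.463
= 46.3%

46.3


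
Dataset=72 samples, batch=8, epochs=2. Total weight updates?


Iterations per epoch = 72 / 8 = 9
Total updates = iterations_per_epoch * epochs
= 9 * 2
= 18

18


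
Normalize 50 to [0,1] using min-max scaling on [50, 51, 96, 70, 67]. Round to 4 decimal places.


Min = 50, Max = 96
Range = 96 - 50 = 46
Scaled = (x - min) / (max - min)
= (50 - 50) / 46
= 0 / 46
= 0.0000

0.0000


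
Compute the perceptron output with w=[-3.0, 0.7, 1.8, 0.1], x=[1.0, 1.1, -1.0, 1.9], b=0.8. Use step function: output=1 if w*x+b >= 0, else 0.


z = w . x + b
= -3.0*1.0 + 0.7*1.1 + 1.8*-1.0 + 0.1*1.9 + 0.8
= -3.0 + 0.77 + -1.8 + 0.19 + 0.8
= -3.84 + 0.8
= -3.04
Since z = -3.04 < 0, output = 0

0


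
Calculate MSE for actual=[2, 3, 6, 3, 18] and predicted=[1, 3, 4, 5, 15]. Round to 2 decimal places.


Differences: [1, 0, 2, -2, 3]
Squared errors: [1, 0, 4, 4, 9]
Sum of squared errors = 18
MSE = 18 / 5 = 3.60

3.60


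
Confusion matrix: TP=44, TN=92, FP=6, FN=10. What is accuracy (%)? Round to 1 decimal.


Accuracy = (TP + TN) / (TP + TN + FP + FN) * 100
= (44 + 92) / (44 + 92 + 6 + 10)
= 136 / 152
= 0.8947
= 89.5%

89.5


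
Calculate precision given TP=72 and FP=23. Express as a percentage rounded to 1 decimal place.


Precision = TP / (TP + FP) * 100
= 72 / (72 + 23)
= 72 / 95
= 0.7579
= 75.8%

75.8


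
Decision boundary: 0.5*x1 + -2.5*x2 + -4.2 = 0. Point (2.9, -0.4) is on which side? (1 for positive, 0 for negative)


Compute 0.5 * 2.9 + -2.5 * -0.4 + -4.2
= 1.45 + 1.0 + -4.2
= -1.75
Since -1.75 < 0, the point is on the negative side.

0


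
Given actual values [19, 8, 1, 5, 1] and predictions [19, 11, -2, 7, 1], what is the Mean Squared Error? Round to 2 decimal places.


Differences: [0, -3, 3, -2, 0]
Squared errors: [0, 9, 9, 4, 0]
Sum of squared errors = 22
MSE = 22 / 5 = 4.40

4.40


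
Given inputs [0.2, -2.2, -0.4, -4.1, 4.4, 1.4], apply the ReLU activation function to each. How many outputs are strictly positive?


ReLU(x) = max(0, x) for each element:
ReLU(0.2) = 0.2
ReLU(-2.2) = 0
ReLU(-0.4) = 0
ReLU(-4.1) = 0
ReLU(4.4) = 4.4
ReLU(1.4) = 1.4
Active neurons (>0): 3

3


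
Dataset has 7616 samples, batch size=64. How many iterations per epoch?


Iterations per epoch = dataset_size / batch_size
= 7616 / 64
= 119

119


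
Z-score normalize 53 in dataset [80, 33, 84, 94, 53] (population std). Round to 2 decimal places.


Mean = (80 + 33 + 84 + 94 + 53) / 5 = 68.8
Variance = sum((x_i - mean)^2) / n = 504.56
Std = sqrt(504.56) = 22.4624
Z = (x - mean) / std
= (53 - 68.8) / 22.4624
= -15.8 / 22.4624
= -0.70

-0.70


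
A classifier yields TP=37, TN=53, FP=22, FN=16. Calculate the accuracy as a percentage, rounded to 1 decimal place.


Accuracy = (TP + TN) / (TP + TN + FP + FN) * 100
= (37 + 53) / (37 + 53 + 22 + 16)
= 90 / 128
= 0.7031
= 70.3%

70.3


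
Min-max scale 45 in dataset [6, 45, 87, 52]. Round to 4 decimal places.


Min = 6, Max = 87
Range = 87 - 6 = 81
Scaled = (x - min) / (max - min)
= (45 - 6) / 81
= 39 / 81
= 0.4815

0.4815


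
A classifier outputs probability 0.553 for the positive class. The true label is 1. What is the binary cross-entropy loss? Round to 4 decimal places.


For y=1: Loss = -log(p)
= -log(0.553)
= -(-0.5924)
= 0.5924

0.5924


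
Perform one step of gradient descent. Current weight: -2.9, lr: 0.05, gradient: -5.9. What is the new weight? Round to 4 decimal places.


w_new = w_old - lr * gradient
= -2.9 - 0.05 * -5.9
= -2.9 - (-0.295)
= -2.6050

-2.6050


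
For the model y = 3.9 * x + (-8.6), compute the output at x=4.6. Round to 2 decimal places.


y = 3.9 * 4.6 + (-8.6)
= 17.94 + (-8.6)
= 9.34

9.34


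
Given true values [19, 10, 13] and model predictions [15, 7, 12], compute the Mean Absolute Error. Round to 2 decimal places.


Absolute errors: [4, 3, 1]
Sum of absolute errors = 8
MAE = 8 / 3 = 2.67

2.67


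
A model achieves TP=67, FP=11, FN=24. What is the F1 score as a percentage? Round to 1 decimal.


Precision = TP / (TP + FP) = 67 / 78 = 0.859
Recall = TP / (TP + FN) = 67 / 91 = 0.7363
F1 = 2 * P * R / (P + R)
= 2 * 0.859 * 0.7363 / (0.859 + 0.7363)
= 1.2649 / 1.5952
= 0.7929
As percentage: 79.3%

79.3


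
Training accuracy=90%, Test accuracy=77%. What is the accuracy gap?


Gap = train_accuracy - test_accuracy
= 90 - 77
= 13%
This gap suggests the model is overfitting.

13


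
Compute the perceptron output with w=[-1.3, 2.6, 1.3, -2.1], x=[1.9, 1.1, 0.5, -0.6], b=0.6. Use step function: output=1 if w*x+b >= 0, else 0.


z = w . x + b
= -1.3*1.9 + 2.6*1.1 + 1.3*0.5 + -2.1*-0.6 + 0.6
= -2.47 + 2.86 + 0.65 + 1.26 + 0.6
= 2.3 + 0.6
= 2.9
Since z = 2.9 >= 0, output = 1

1


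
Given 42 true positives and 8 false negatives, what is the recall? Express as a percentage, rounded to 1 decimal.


Recall = TP / (TP + FN) * 100
= 42 / (42 + 8)
= 42 / 50
= 0.84
= 84.0%

84.0


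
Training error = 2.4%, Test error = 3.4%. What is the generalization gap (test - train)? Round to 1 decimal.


Generalization gap = test_error - train_error
= 3.4 - 2.4
= 1.0%
A small gap suggests good generalization.

1.0


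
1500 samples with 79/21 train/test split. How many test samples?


Train samples = 1500 * 79% = 1185
Test samples = 1500 - 1185
= 315

315


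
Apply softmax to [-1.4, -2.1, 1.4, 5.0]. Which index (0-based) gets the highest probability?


Softmax is a monotonic transformation, so it preserves the argmax.
We need to find the index of the maximum logit.
Index 0: -1.4
Index 1: -2.1
Index 2: 1.4
Index 3: 5.0
Maximum logit = 5.0 at index 3

3


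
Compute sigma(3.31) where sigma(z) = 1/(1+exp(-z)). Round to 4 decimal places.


sigmoid(z) = 1 / (1 + exp(-z))
exp(-(3.31)) = exp(-3.31) = 0.0365
1 + 0.0365 = 1.0365
1 / 1.0365 = 0.9648

0.9648


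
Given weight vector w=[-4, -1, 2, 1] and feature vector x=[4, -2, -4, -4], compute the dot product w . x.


Element-wise products:
-4 * 4 = -16
-1 * -2 = 2
2 * -4 = -8
1 * -4 = -4
Sum = -16 + 2 + -8 + -4
= -26

-26


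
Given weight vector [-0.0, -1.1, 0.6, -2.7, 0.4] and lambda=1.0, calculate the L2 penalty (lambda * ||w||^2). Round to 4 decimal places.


Squaring each weight:
(-0.0)^2 = 0.0
(-1.1)^2 = 1.21
0.6^2 = 0.36
(-2.7)^2 = 7.29
0.4^2 = 0.16
Sum of squares = 9.02
Penalty = 1.0 * 9.02 = 9.0200

9.0200


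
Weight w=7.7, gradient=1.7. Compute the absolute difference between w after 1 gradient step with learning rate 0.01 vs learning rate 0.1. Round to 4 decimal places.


With lr=0.01: w_new = 7.7 - 0.01 * 1.7 = 7.683
With lr=0.1: w_new = 7.7 - 0.1 * 1.7 = 7.53
Absolute difference = |7.683 - 7.53|
= 0.1530

0.1530


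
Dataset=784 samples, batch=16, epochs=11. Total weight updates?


Iterations per epoch = 784 / 16 = 49
Total updates = iterations_per_epoch * epochs
= 49 * 11
= 539

539


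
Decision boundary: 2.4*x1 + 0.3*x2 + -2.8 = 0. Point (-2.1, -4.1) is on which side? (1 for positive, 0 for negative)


Compute 2.4 * -2.1 + 0.3 * -4.1 + -2.8
= -5.04 + -1.23 + -2.8
= -9.07
Since -9.07 < 0, the point is on the negative side.

0


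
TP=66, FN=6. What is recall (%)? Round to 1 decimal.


Recall = TP / (TP + FN) * 100
= 66 / (66 + 6)
= 66 / 72
= 0.9167
= 91.7%

91.7


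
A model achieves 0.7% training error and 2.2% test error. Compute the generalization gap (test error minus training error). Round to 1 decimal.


Generalization gap = test_error - train_error
= 2.2 - 0.7
= 1.5%
A small gap suggests good generalization.

1.5


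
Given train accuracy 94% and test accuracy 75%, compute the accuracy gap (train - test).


Gap = train_accuracy - test_accuracy
= 94 - 75
= 19%
This gap suggests the model is overfitting.

19


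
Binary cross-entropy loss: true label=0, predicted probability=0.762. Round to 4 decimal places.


For y=0: Loss = -log(1-p)
= -log(1 - 0.762)
= -log(0.238)
= -(-1.4355)
= 1.4355

1.4355


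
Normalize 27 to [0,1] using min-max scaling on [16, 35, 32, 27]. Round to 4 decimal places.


Min = 16, Max = 35
Range = 35 - 16 = 19
Scaled = (x - min) / (max - min)
= (27 - 16) / 19
= 11 / 19
= 0.5789

0.5789


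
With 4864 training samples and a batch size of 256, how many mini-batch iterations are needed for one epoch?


Iterations per epoch = dataset_size / batch_size
= 4864 / 256
= 19

19


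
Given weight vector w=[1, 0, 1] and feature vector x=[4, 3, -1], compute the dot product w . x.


Element-wise products:
1 * 4 = 4
0 * 3 = 0
1 * -1 = -1
Sum = 4 + 0 + -1
= 3

3


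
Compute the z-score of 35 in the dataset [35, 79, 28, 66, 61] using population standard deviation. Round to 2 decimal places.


Mean = (35 + 79 + 28 + 66 + 61) / 5 = 53.8
Variance = sum((x_i - mean)^2) / n = 370.96
Std = sqrt(370.96) = 19.2603
Z = (x - mean) / std
= (35 - 53.8) / 19.2603
= -18.8 / 19.2603
= -0.98

-0.98


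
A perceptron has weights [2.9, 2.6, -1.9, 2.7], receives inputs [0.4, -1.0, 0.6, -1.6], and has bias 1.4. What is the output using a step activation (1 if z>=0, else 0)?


z = w . x + b
= 2.9*0.4 + 2.6*-1.0 + -1.9*0.6 + 2.7*-1.6 + 1.4
= 1.16 + -2.6 + -1.14 + -4.32 + 1.4
= -6.9 + 1.4
= -5.5
Since z = -5.5 < 0, output = 0

0


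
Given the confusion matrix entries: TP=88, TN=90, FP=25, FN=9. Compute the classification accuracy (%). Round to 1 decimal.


Accuracy = (TP + TN) / (TP + TN + FP + FN) * 100
= (88 + 90) / (88 + 90 + 25 + 9)
= 178 / 212
= 0.8396
= 84.0%

84.0


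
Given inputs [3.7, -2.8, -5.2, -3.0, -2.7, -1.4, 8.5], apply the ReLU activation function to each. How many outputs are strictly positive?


ReLU(x) = max(0, x) for each element:
ReLU(3.7) = 3.7
ReLU(-2.8) = 0
ReLU(-5.2) = 0
ReLU(-3.0) = 0
ReLU(-2.7) = 0
ReLU(-1.4) = 0
ReLU(8.5) = 8.5
Active neurons (>0): 2

2


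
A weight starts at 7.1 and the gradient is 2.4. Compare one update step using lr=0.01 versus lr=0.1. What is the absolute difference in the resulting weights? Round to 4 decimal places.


With lr=0.01: w_new = 7.1 - 0.01 * 2.4 = 7.076
With lr=0.1: w_new = 7.1 - 0.1 * 2.4 = 6.86
Absolute difference = |7.076 - 6.86|
= 0.2160

0.2160


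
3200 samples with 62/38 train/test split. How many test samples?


Train samples = 3200 * 62% = 1984
Test samples = 3200 - 1984
= 1216

1216


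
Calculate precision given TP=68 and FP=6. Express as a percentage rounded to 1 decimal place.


Precision = TP / (TP + FP) * 100
= 68 / (68 + 6)
= 68 / 74
= 0.9189
= 91.9%

91.9


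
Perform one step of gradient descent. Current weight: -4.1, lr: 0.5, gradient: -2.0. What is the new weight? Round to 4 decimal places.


w_new = w_old - lr * gradient
= -4.1 - 0.5 * -2.0
= -4.1 - (-1.0)
= -3.1000

-3.1000


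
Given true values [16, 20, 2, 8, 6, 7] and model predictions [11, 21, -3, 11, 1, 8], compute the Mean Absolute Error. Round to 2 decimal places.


Absolute errors: [5, 1, 5, 3, 5, 1]
Sum of absolute errors = 20
MAE = 20 / 6 = 3.33

3.33


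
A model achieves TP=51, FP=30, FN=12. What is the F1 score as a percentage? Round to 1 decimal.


Precision = TP / (TP + FP) = 51 / 81 = 0.6296
Recall = TP / (TP + FN) = 51 / 63 = 0.8095
F1 = 2 * P * R / (P + R)
= 2 * 0.6296 * 0.8095 / (0.6296 + 0.8095)
= 1.0194 / 1.4392
= 0.7083
As percentage: 70.8%

70.8


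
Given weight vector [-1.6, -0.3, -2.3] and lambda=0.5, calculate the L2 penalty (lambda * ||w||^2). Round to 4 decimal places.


Squaring each weight:
(-1.6)^2 = 2.56
(-0.3)^2 = 0.09
(-2.3)^2 = 5.29
Sum of squares = 7.94
Penalty = 0.5 * 7.94 = 3.9700

3.9700


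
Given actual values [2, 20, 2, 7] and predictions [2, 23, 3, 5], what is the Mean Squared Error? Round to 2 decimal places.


Differences: [0, -3, -1, 2]
Squared errors: [0, 9, 1, 4]
Sum of squared errors = 14
MSE = 14 / 4 = 3.50

3.50


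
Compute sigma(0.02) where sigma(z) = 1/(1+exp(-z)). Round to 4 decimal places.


sigmoid(z) = 1 / (1 + exp(-z))
exp(-(0.02)) = exp(-0.02) = 0.9802
1 + 0.9802 = 1.9802
1 / 1.9802 = 0.5050

0.5050


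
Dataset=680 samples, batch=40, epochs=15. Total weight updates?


Iterations per epoch = 680 / 40 = 17
Total updates = iterations_per_epoch * epochs
= 17 * 15
= 255

255


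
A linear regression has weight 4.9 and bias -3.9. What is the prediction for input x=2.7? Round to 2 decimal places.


y = 4.9 * 2.7 + (-3.9)
= 13.23 + (-3.9)
= 9.33

9.33


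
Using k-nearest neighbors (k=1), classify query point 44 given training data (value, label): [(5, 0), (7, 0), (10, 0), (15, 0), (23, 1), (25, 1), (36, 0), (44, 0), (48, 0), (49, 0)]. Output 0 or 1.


Distances from query 44:
Point 44 (class 0): distance = 0
K=1 nearest neighbors: classes = [0]
Votes for class 1: 0 / 1
Majority vote => class 0

0


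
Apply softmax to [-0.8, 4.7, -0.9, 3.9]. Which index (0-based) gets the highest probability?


Softmax is a monotonic transformation, so it preserves the argmax.
We need to find the index of the maximum logit.
Index 0: -0.8
Index 1: 4.7
Index 2: -0.9
Index 3: 3.9
Maximum logit = 4.7 at index 1

1


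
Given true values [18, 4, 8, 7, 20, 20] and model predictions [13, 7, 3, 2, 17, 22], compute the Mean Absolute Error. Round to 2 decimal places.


Absolute errors: [5, 3, 5, 5, 3, 2]
Sum of absolute errors = 23
MAE = 23 / 6 = 3.83

3.83


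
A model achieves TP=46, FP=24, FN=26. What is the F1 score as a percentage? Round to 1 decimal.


Precision = TP / (TP + FP) = 46 / 70 = 0.6571
Recall = TP / (TP + FN) = 46 / 72 = 0.6389
F1 = 2 * P * R / (P + R)
= 2 * 0.6571 * 0.6389 / (0.6571 + 0.6389)
= 0.8397 / 1.296
= 0.6479
As percentage: 64.8%

64.8


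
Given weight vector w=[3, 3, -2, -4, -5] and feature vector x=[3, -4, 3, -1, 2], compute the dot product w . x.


Element-wise products:
3 * 3 = 9
3 * -4 = -12
-2 * 3 = -6
-4 * -1 = 4
-5 * 2 = -10
Sum = 9 + -12 + -6 + 4 + -10
= -15

-15


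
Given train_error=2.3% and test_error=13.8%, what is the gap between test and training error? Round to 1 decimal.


Generalization gap = test_error - train_error
= 13.8 - 2.3
= 11.5%
A large gap suggests overfitting.

11.5


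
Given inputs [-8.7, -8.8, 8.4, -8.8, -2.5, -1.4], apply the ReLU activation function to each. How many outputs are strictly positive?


ReLU(x) = max(0, x) for each element:
ReLU(-8.7) = 0
ReLU(-8.8) = 0
ReLU(8.4) = 8.4
ReLU(-8.8) = 0
ReLU(-2.5) = 0
ReLU(-1.4) = 0
Active neurons (>0): 1

1


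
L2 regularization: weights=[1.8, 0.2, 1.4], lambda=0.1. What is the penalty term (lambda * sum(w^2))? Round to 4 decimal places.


Squaring each weight:
1.8^2 = 3.24
0.2^2 = 0.04
1.4^2 = 1.96
Sum of squares = 5.24
Penalty = 0.1 * 5.24 = 0.5240

0.5240


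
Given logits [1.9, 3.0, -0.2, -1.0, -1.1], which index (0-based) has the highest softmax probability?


Softmax is a monotonic transformation, so it preserves the argmax.
We need to find the index of the maximum logit.
Index 0: 1.9
Index 1: 3.0
Index 2: -0.2
Index 3: -1.0
Index 4: -1.1
Maximum logit = 3.0 at index 1

1


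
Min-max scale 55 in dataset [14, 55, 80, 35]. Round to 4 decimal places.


Min = 14, Max = 80
Range = 80 - 14 = 66
Scaled = (x - min) / (max - min)
= (55 - 14) / 66
= 41 / 66
= 0.6212

0.6212


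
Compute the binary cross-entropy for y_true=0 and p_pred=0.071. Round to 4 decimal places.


For y=0: Loss = -log(1-p)
= -log(1 - 0.071)
= -log(0.929)
= -(-0.0736)
= 0.0736

0.0736


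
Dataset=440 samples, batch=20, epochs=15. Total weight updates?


Iterations per epoch = 440 / 20 = 22
Total updates = iterations_per_epoch * epochs
= 22 * 15
= 330

330


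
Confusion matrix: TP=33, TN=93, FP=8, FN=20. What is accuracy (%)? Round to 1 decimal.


Accuracy = (TP + TN) / (TP + TN + FP + FN) * 100
= (33 + 93) / (33 + 93 + 8 + 20)
= 126 / 154
= 0.8182
= 81.8%

81.8


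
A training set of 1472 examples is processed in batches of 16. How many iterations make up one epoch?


Iterations per epoch = dataset_size / batch_size
= 1472 / 16
= 92

92


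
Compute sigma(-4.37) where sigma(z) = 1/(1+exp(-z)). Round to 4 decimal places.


sigmoid(z) = 1 / (1 + exp(-z))
exp(-(-4.37)) = exp(4.37) = 79.0436
1 + 79.0436 = 80.0436
1 / 80.0436 = 0.0125

0.0125


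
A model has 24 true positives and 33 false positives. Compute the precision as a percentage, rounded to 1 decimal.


Precision = TP / (TP + FP) * 100
= 24 / (24 + 33)
= 24 / 57
= 0.4211
= 42.1%

42.1


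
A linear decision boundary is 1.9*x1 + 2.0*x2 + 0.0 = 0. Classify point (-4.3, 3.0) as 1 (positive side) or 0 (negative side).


Compute 1.9 * -4.3 + 2.0 * 3.0 + 0.0
= -8.17 + 6.0 + 0.0
= -2.17
Since -2.17 < 0, the point is on the negative side.

0


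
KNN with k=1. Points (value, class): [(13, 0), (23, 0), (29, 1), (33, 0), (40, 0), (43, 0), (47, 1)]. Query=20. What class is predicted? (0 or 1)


Distances from query 20:
Point 23 (class 0): distance = 3
K=1 nearest neighbors: classes = [0]
Votes for class 1: 0 / 1
Majority vote => class 0

0


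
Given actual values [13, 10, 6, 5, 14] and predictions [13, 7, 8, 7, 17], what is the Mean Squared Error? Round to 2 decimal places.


Differences: [0, 3, -2, -2, -3]
Squared errors: [0, 9, 4, 4, 9]
Sum of squared errors = 26
MSE = 26 / 5 = 5.20

5.20


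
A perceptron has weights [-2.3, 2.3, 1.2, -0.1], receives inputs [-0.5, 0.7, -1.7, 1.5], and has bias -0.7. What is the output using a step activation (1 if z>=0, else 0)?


z = w . x + b
= -2.3*-0.5 + 2.3*0.7 + 1.2*-1.7 + -0.1*1.5 + -0.7
= 1.15 + 1.61 + -2.04 + -0.15 + -0.7
= 0.57 + -0.7
= -0.13
Since z = -0.13 < 0, output = 0

0


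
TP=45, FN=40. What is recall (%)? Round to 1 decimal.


Recall = TP / (TP + FN) * 100
= 45 / (45 + 40)
= 45 / 85
= 0.5294
= 52.9%

52.9


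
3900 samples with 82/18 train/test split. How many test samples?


Train samples = 3900 * 82% = 3198
Test samples = 3900 - 3198
= 702

702


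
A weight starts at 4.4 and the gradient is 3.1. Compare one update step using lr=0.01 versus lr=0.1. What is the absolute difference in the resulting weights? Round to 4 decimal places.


With lr=0.01: w_new = 4.4 - 0.01 * 3.1 = 4.369
With lr=0.1: w_new = 4.4 - 0.1 * 3.1 = 4.09
Absolute difference = |4.369 - 4.09|
= 0.2790

0.2790


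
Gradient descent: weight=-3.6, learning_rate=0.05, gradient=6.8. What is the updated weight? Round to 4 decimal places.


w_new = w_old - lr * gradient
= -3.6 - 0.05 * 6.8
= -3.6 - (0.34)
= -3.9400

-3.9400


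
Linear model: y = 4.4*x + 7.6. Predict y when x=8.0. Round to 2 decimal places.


y = 4.4 * 8.0 + (7.6)
= 35.2 + (7.6)
= 42.80

42.80


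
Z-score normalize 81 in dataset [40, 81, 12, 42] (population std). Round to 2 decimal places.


Mean = (40 + 81 + 12 + 42) / 4 = 43.75
Variance = sum((x_i - mean)^2) / n = 603.1875
Std = sqrt(603.1875) = 24.5599
Z = (x - mean) / std
= (81 - 43.75) / 24.5599
= 37.25 / 24.5599
= 1.52

1.52


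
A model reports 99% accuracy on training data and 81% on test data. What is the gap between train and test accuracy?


Gap = train_accuracy - test_accuracy
= 99 - 81
= 18%
This gap suggests the model is overfitting.

18


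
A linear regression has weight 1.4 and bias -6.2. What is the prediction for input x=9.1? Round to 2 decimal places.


y = 1.4 * 9.1 + (-6.2)
= 12.74 + (-6.2)
= 6.54

6.54


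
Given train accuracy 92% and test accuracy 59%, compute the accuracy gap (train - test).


Gap = train_accuracy - test_accuracy
= 92 - 59
= 33%
This large gap strongly indicates overfitting.

33


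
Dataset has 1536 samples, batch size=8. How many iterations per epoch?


Iterations per epoch = dataset_size / batch_size
= 1536 / 8
= 192

192


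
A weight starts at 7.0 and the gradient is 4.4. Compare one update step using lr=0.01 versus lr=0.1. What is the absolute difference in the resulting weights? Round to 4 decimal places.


With lr=0.01: w_new = 7.0 - 0.01 * 4.4 = 6.956
With lr=0.1: w_new = 7.0 - 0.1 * 4.4 = 6.56
Absolute difference = |6.956 - 6.56|
= 0.3960

0.3960


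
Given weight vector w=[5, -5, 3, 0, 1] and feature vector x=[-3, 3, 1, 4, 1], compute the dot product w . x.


Element-wise products:
5 * -3 = -15
-5 * 3 = -15
3 * 1 = 3
0 * 4 = 0
1 * 1 = 1
Sum = -15 + -15 + 3 + 0 + 1
= -26

-26


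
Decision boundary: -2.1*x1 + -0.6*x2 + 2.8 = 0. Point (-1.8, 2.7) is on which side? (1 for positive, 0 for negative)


Compute -2.1 * -1.8 + -0.6 * 2.7 + 2.8
= 3.78 + -1.62 + 2.8
= 4.96
Since 4.96 >= 0, the point is on the positive side.

1
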